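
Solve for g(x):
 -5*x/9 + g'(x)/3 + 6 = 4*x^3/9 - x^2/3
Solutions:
 g(x) = C1 + x^4/3 - x^3/3 + 5*x^2/6 - 18*x


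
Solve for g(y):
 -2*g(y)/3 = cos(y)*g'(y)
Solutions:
 g(y) = C1*(sin(y) - 1)^(1/3)/(sin(y) + 1)^(1/3)


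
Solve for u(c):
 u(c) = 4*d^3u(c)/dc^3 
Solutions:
 u(c) = C3*exp(2^(1/3)*c/2) + (C1*sin(2^(1/3)*sqrt(3)*c/4) + C2*cos(2^(1/3)*sqrt(3)*c/4))*exp(-2^(1/3)*c/4)


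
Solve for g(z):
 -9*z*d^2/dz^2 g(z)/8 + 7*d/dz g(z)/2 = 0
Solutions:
 g(z) = C1 + C2*z^(37/9)


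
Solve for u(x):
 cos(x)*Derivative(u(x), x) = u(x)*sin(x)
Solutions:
 u(x) = C1/cos(x)


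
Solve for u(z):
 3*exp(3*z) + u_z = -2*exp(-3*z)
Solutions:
 u(z) = C1 - exp(3*z) + 2*exp(-3*z)/3


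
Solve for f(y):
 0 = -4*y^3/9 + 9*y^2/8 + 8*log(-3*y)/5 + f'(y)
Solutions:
 f(y) = C1 + y^4/9 - 3*y^3/8 - 8*y*log(-y)/5 + 8*y*(1 - log(3))/5


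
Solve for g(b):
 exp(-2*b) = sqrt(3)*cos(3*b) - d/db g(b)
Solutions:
 g(b) = C1 + sqrt(3)*sin(3*b)/3 + exp(-2*b)/2


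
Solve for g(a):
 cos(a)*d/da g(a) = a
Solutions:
 g(a) = C1 + Integral(a/cos(a), a)


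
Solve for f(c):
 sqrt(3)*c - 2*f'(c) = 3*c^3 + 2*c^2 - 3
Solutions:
 f(c) = C1 - 3*c^4/8 - c^3/3 + sqrt(3)*c^2/4 + 3*c/2


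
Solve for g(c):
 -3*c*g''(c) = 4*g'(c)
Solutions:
 g(c) = C1 + C2/c^(1/3)


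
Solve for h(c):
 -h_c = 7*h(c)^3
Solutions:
 h(c) = -sqrt(2)*sqrt(-1/(C1 - 7*c))/2
 h(c) = sqrt(2)*sqrt(-1/(C1 - 7*c))/2


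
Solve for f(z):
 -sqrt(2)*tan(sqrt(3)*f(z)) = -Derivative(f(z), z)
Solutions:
 f(z) = sqrt(3)*(pi - asin(C1*exp(sqrt(6)*z)))/3
 f(z) = sqrt(3)*asin(C1*exp(sqrt(6)*z))/3


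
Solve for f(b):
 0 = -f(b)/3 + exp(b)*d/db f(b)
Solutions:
 f(b) = C1*exp(-exp(-b)/3)


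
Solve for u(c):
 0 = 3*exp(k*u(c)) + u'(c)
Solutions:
 u(c) = Piecewise((log(1/(C1*k + 3*c*k))/k, Ne(k, 0)), (nan, True))
 u(c) = Piecewise((C1 - 3*c, Eq(k, 0)), (nan, True))


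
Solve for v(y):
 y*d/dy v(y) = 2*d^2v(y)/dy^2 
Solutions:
 v(y) = C1 + C2*erfi(y/2)


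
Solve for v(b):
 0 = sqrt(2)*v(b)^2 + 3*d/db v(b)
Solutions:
 v(b) = 3/(C1 + sqrt(2)*b)


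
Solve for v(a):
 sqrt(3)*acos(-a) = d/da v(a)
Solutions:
 v(a) = C1 + sqrt(3)*(a*acos(-a) + sqrt(1 - a^2))


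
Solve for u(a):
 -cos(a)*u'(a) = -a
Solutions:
 u(a) = C1 + Integral(a/cos(a), a)


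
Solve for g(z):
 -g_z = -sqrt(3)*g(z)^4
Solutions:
 g(z) = (-1/(C1 + 3*sqrt(3)*z))^(1/3)
 g(z) = (-1/(C1 + sqrt(3)*z))^(1/3)*(-3^(2/3) - 3*3^(1/6)*I)/6
 g(z) = (-1/(C1 + sqrt(3)*z))^(1/3)*(-3^(2/3) + 3*3^(1/6)*I)/6


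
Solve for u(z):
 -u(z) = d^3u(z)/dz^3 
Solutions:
 u(z) = C3*exp(-z) + (C1*sin(sqrt(3)*z/2) + C2*cos(sqrt(3)*z/2))*exp(z/2)


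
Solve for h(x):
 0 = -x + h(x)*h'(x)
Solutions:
 h(x) = -sqrt(C1 + x^2)
 h(x) = sqrt(C1 + x^2)


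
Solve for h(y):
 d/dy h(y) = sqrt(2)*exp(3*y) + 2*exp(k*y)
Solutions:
 h(y) = C1 + sqrt(2)*exp(3*y)/3 + 2*exp(k*y)/k


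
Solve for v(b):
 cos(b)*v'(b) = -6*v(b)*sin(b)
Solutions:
 v(b) = C1*cos(b)^6


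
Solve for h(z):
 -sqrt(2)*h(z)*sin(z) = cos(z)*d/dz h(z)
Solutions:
 h(z) = C1*cos(z)^(sqrt(2))


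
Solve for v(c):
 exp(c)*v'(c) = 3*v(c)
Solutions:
 v(c) = C1*exp(-3*exp(-c))


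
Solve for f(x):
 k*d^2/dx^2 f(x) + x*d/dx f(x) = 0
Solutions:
 f(x) = C1 + C2*sqrt(k)*erf(sqrt(2)*x*sqrt(1/k)/2)


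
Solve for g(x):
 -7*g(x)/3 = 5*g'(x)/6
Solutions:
 g(x) = C1*exp(-14*x/5)


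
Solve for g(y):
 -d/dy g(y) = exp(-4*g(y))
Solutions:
 g(y) = log(-I*(C1 - 4*y)^(1/4))
 g(y) = log(I*(C1 - 4*y)^(1/4))
 g(y) = log(-(C1 - 4*y)^(1/4))
 g(y) = log(C1 - 4*y)/4


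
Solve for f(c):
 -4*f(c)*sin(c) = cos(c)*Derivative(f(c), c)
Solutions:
 f(c) = C1*cos(c)^4


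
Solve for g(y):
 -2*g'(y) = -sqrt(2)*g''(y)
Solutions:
 g(y) = C1 + C2*exp(sqrt(2)*y)


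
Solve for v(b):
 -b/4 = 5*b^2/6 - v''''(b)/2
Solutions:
 v(b) = C1 + C2*b + C3*b^2 + C4*b^3 + b^6/216 + b^5/240


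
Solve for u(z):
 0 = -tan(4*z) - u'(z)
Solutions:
 u(z) = C1 + log(cos(4*z))/4


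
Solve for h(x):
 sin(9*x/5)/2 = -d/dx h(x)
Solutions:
 h(x) = C1 + 5*cos(9*x/5)/18


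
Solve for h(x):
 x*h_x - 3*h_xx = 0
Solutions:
 h(x) = C1 + C2*erfi(sqrt(6)*x/6)


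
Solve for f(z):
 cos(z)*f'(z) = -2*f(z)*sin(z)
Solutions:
 f(z) = C1*cos(z)^2


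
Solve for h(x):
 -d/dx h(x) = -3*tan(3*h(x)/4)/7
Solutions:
 h(x) = -4*asin(C1*exp(9*x/28))/3 + 4*pi/3
 h(x) = 4*asin(C1*exp(9*x/28))/3


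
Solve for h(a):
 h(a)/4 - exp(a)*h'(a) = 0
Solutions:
 h(a) = C1*exp(-exp(-a)/4)


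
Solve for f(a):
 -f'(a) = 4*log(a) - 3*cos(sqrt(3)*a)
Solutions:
 f(a) = C1 - 4*a*log(a) + 4*a + sqrt(3)*sin(sqrt(3)*a)


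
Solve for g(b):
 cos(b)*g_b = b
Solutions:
 g(b) = C1 + Integral(b/cos(b), b)


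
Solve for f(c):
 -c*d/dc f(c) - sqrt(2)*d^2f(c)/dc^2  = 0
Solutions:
 f(c) = C1 + C2*erf(2^(1/4)*c/2)


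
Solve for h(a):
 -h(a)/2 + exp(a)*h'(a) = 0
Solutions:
 h(a) = C1*exp(-exp(-a)/2)


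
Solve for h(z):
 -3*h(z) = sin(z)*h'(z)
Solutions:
 h(z) = C1*(cos(z) + 1)^(3/2)/(cos(z) - 1)^(3/2)


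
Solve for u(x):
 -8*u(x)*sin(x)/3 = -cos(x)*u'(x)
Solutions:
 u(x) = C1/cos(x)^(8/3)


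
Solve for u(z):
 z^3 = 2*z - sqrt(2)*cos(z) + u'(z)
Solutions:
 u(z) = C1 + z^4/4 - z^2 + sqrt(2)*sin(z)


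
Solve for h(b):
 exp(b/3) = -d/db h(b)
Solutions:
 h(b) = C1 - 3*exp(b/3)


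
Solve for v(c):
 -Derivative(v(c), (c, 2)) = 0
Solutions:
 v(c) = C1 + C2*c


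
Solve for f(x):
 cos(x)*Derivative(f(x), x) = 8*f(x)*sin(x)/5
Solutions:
 f(x) = C1/cos(x)^(8/5)


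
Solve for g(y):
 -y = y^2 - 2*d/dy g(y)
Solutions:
 g(y) = C1 + y^3/6 + y^2/4


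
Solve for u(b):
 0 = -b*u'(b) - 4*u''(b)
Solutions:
 u(b) = C1 + C2*erf(sqrt(2)*b/4)


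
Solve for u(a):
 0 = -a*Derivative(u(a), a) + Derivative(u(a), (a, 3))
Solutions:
 u(a) = C1 + Integral(C2*airyai(a) + C3*airybi(a), a)


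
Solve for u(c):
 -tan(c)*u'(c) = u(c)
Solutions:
 u(c) = C1/sin(c)


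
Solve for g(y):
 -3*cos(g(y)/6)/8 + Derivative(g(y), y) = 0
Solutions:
 -3*y/8 - 3*log(sin(g(y)/6) - 1) + 3*log(sin(g(y)/6) + 1) = C1


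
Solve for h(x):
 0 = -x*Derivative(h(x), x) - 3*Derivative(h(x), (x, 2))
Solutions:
 h(x) = C1 + C2*erf(sqrt(6)*x/6)


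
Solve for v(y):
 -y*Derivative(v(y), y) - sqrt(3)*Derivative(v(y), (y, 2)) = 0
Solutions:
 v(y) = C1 + C2*erf(sqrt(2)*3^(3/4)*y/6)


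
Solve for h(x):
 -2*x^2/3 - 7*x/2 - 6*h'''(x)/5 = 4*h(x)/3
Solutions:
 h(x) = C3*exp(-30^(1/3)*x/3) - x^2/2 - 21*x/8 + (C1*sin(10^(1/3)*3^(5/6)*x/6) + C2*cos(10^(1/3)*3^(5/6)*x/6))*exp(30^(1/3)*x/6)


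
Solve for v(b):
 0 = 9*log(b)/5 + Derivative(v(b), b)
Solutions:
 v(b) = C1 - 9*b*log(b)/5 + 9*b/5


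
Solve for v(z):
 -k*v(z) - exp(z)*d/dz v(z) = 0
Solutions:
 v(z) = C1*exp(k*exp(-z))


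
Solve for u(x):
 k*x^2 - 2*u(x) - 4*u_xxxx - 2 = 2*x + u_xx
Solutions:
 u(x) = k*x^2/2 - k/2 - x + (C1*sin(2^(3/4)*x*cos(atan(sqrt(31))/2)/2) + C2*cos(2^(3/4)*x*cos(atan(sqrt(31))/2)/2))*exp(-2^(3/4)*x*sin(atan(sqrt(31))/2)/2) + (C3*sin(2^(3/4)*x*cos(atan(sqrt(31))/2)/2) + C4*cos(2^(3/4)*x*cos(atan(sqrt(31))/2)/2))*exp(2^(3/4)*x*sin(atan(sqrt(31))/2)/2) - 1


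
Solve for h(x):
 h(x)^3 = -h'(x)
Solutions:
 h(x) = -sqrt(2)*sqrt(-1/(C1 - x))/2
 h(x) = sqrt(2)*sqrt(-1/(C1 - x))/2


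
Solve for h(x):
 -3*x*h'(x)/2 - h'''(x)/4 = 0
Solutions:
 h(x) = C1 + Integral(C2*airyai(-6^(1/3)*x) + C3*airybi(-6^(1/3)*x), x)


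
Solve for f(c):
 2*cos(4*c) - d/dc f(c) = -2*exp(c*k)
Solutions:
 f(c) = C1 + sin(4*c)/2 + 2*exp(c*k)/k


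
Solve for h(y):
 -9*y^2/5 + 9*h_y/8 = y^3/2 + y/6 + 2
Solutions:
 h(y) = C1 + y^4/9 + 8*y^3/15 + 2*y^2/27 + 16*y/9


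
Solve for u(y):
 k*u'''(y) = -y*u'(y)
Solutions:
 u(y) = C1 + Integral(C2*airyai(y*(-1/k)^(1/3)) + C3*airybi(y*(-1/k)^(1/3)), y)


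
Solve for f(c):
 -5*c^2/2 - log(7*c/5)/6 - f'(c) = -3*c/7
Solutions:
 f(c) = C1 - 5*c^3/6 + 3*c^2/14 - c*log(c)/6 - c*log(7)/6 + c/6 + c*log(5)/6


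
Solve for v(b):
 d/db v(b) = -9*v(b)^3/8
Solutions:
 v(b) = -2*sqrt(-1/(C1 - 9*b))
 v(b) = 2*sqrt(-1/(C1 - 9*b))


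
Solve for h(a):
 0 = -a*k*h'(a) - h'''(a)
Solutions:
 h(a) = C1 + Integral(C2*airyai(a*(-k)^(1/3)) + C3*airybi(a*(-k)^(1/3)), a)


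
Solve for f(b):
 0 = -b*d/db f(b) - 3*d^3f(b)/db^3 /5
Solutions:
 f(b) = C1 + Integral(C2*airyai(-3^(2/3)*5^(1/3)*b/3) + C3*airybi(-3^(2/3)*5^(1/3)*b/3), b)


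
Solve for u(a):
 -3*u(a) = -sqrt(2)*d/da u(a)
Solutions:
 u(a) = C1*exp(3*sqrt(2)*a/2)


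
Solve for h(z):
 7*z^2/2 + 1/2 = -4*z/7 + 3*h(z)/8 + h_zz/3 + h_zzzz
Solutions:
 h(z) = 28*z^2/3 + 32*z/21 + (C1*sin(6^(1/4)*z*cos(atan(5*sqrt(2)/2)/2)/2) + C2*cos(6^(1/4)*z*cos(atan(5*sqrt(2)/2)/2)/2))*exp(-6^(1/4)*z*sin(atan(5*sqrt(2)/2)/2)/2) + (C3*sin(6^(1/4)*z*cos(atan(5*sqrt(2)/2)/2)/2) + C4*cos(6^(1/4)*z*cos(atan(5*sqrt(2)/2)/2)/2))*exp(6^(1/4)*z*sin(atan(5*sqrt(2)/2)/2)/2) - 412/27


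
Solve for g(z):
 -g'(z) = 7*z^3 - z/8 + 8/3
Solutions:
 g(z) = C1 - 7*z^4/4 + z^2/16 - 8*z/3


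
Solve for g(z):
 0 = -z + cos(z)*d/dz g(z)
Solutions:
 g(z) = C1 + Integral(z/cos(z), z)


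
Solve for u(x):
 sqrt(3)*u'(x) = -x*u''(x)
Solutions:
 u(x) = C1 + C2*x^(1 - sqrt(3))


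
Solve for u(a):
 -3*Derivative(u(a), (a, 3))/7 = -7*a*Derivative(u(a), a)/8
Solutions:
 u(a) = C1 + Integral(C2*airyai(21^(2/3)*a/6) + C3*airybi(21^(2/3)*a/6), a)


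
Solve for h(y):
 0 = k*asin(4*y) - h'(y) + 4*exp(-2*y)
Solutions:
 h(y) = C1 + k*y*asin(4*y) + k*sqrt(1 - 16*y^2)/4 - 2*exp(-2*y)


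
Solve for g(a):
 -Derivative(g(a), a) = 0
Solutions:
 g(a) = C1


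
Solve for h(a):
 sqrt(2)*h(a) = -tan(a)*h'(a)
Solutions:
 h(a) = C1/sin(a)^(sqrt(2))


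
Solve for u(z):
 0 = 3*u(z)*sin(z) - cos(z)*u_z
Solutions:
 u(z) = C1/cos(z)^3


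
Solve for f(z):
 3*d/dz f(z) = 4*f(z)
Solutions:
 f(z) = C1*exp(4*z/3)


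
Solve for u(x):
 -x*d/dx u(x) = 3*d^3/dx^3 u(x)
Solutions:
 u(x) = C1 + Integral(C2*airyai(-3^(2/3)*x/3) + C3*airybi(-3^(2/3)*x/3), x)


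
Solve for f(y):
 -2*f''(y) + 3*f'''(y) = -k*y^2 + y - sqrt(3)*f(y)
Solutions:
 f(y) = C1*exp(y*(8*2^(1/3)/(-16 + sqrt(-256 + (-16 + 243*sqrt(3))^2) + 243*sqrt(3))^(1/3) + 8 + 2^(2/3)*(-16 + sqrt(-256 + (-16 + 243*sqrt(3))^2) + 243*sqrt(3))^(1/3))/36)*sin(2^(1/3)*sqrt(3)*y*(-2^(1/3)*(-16 + 27*sqrt(-256/729 + (-16/27 + 9*sqrt(3))^2) + 243*sqrt(3))^(1/3) + 8/(-16 + 27*sqrt(-256/729 + (-16/27 + 9*sqrt(3))^2) + 243*sqrt(3))^(1/3))/36) + C2*exp(y*(8*2^(1/3)/(-16 + sqrt(-256 + (-16 + 243*sqrt(3))^2) + 243*sqrt(3))^(1/3) + 8 + 2^(2/3)*(-16 + sqrt(-256 + (-16 + 243*sqrt(3))^2) + 243*sqrt(3))^(1/3))/36)*cos(2^(1/3)*sqrt(3)*y*(-2^(1/3)*(-16 + 27*sqrt(-256/729 + (-16/27 + 9*sqrt(3))^2) + 243*sqrt(3))^(1/3) + 8/(-16 + 27*sqrt(-256/729 + (-16/27 + 9*sqrt(3))^2) + 243*sqrt(3))^(1/3))/36) + C3*exp(y*(-2^(2/3)*(-16 + sqrt(-256 + (-16 + 243*sqrt(3))^2) + 243*sqrt(3))^(1/3) - 8*2^(1/3)/(-16 + sqrt(-256 + (-16 + 243*sqrt(3))^2) + 243*sqrt(3))^(1/3) + 4)/18) - sqrt(3)*k*y^2/3 - 4*k/3 + sqrt(3)*y/3


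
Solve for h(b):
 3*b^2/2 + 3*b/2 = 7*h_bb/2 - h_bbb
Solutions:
 h(b) = C1 + C2*b + C3*exp(7*b/2) + b^4/28 + 11*b^3/98 + 33*b^2/343


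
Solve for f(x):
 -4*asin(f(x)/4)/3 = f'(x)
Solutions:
 Integral(1/asin(_y/4), (_y, f(x))) = C1 - 4*x/3


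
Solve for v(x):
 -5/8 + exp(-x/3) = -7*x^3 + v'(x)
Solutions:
 v(x) = C1 + 7*x^4/4 - 5*x/8 - 3*exp(-x/3)


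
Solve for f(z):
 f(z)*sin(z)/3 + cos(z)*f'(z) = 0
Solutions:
 f(z) = C1*cos(z)^(1/3)


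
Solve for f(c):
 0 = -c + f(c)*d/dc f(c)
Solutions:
 f(c) = -sqrt(C1 + c^2)
 f(c) = sqrt(C1 + c^2)


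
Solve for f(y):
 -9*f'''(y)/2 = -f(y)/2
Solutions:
 f(y) = C3*exp(3^(1/3)*y/3) + (C1*sin(3^(5/6)*y/6) + C2*cos(3^(5/6)*y/6))*exp(-3^(1/3)*y/6)


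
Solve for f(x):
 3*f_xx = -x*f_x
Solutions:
 f(x) = C1 + C2*erf(sqrt(6)*x/6)


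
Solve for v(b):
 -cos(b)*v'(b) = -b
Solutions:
 v(b) = C1 + Integral(b/cos(b), b)


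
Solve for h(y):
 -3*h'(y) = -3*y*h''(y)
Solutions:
 h(y) = C1 + C2*y^2


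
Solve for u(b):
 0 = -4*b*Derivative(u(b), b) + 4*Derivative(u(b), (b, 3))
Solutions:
 u(b) = C1 + Integral(C2*airyai(b) + C3*airybi(b), b)


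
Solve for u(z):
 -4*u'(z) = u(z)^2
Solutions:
 u(z) = 4/(C1 + z)


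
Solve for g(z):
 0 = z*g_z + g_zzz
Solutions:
 g(z) = C1 + Integral(C2*airyai(-z) + C3*airybi(-z), z)


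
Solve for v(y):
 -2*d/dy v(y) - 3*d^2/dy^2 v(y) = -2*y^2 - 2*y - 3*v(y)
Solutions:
 v(y) = C1*exp(y*(-1 + sqrt(10))/3) + C2*exp(-y*(1 + sqrt(10))/3) - 2*y^2/3 - 14*y/9 - 64/27


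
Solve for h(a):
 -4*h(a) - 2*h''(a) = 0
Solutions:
 h(a) = C1*sin(sqrt(2)*a) + C2*cos(sqrt(2)*a)


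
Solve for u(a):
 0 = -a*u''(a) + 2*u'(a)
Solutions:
 u(a) = C1 + C2*a^3


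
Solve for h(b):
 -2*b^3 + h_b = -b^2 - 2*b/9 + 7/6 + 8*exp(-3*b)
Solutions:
 h(b) = C1 + b^4/2 - b^3/3 - b^2/9 + 7*b/6 - 8*exp(-3*b)/3


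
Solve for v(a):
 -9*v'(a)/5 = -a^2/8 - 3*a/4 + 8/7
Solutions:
 v(a) = C1 + 5*a^3/216 + 5*a^2/24 - 40*a/63


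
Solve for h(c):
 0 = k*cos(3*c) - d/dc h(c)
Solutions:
 h(c) = C1 + k*sin(3*c)/3


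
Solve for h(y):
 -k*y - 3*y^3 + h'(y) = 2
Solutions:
 h(y) = C1 + k*y^2/2 + 3*y^4/4 + 2*y


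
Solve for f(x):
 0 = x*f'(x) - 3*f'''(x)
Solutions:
 f(x) = C1 + Integral(C2*airyai(3^(2/3)*x/3) + C3*airybi(3^(2/3)*x/3), x)


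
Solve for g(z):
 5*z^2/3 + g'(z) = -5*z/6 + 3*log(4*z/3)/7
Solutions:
 g(z) = C1 - 5*z^3/9 - 5*z^2/12 + 3*z*log(z)/7 - 3*z*log(3)/7 - 3*z/7 + 6*z*log(2)/7


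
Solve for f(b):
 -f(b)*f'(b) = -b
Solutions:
 f(b) = -sqrt(C1 + b^2)
 f(b) = sqrt(C1 + b^2)


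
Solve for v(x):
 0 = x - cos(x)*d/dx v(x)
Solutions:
 v(x) = C1 + Integral(x/cos(x), x)


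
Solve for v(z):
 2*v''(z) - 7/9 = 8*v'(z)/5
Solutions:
 v(z) = C1 + C2*exp(4*z/5) - 35*z/72


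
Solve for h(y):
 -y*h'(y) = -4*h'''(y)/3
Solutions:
 h(y) = C1 + Integral(C2*airyai(6^(1/3)*y/2) + C3*airybi(6^(1/3)*y/2), y)


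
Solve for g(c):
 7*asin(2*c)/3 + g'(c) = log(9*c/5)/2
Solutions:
 g(c) = C1 + c*log(c)/2 - 7*c*asin(2*c)/3 - c*log(5)/2 - c/2 + c*log(3) - 7*sqrt(1 - 4*c^2)/6


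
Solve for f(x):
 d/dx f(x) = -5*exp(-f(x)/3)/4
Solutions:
 f(x) = 3*log(C1 - 5*x/12)


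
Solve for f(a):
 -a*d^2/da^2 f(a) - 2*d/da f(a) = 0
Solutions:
 f(a) = C1 + C2/a


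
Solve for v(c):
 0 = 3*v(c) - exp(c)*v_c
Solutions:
 v(c) = C1*exp(-3*exp(-c))


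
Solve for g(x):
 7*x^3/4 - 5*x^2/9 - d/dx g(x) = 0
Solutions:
 g(x) = C1 + 7*x^4/16 - 5*x^3/27


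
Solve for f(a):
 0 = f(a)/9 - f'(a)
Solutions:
 f(a) = C1*exp(a/9)


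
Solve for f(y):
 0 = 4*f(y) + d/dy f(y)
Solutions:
 f(y) = C1*exp(-4*y)


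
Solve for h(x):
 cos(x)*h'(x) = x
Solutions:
 h(x) = C1 + Integral(x/cos(x), x)


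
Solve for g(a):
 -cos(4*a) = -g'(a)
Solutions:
 g(a) = C1 + sin(4*a)/4


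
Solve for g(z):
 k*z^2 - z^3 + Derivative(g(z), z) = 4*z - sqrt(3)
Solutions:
 g(z) = C1 - k*z^3/3 + z^4/4 + 2*z^2 - sqrt(3)*z


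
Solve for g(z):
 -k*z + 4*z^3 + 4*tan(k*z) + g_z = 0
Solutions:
 g(z) = C1 + k*z^2/2 - z^4 - 4*Piecewise((-log(cos(k*z))/k, Ne(k, 0)), (0, True))


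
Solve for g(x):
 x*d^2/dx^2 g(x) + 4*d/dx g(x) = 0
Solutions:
 g(x) = C1 + C2/x^3


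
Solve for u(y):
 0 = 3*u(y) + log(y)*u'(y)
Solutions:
 u(y) = C1*exp(-3*li(y))


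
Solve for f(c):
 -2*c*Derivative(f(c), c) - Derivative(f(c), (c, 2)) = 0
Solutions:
 f(c) = C1 + C2*erf(c)


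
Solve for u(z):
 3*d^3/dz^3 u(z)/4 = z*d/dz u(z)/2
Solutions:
 u(z) = C1 + Integral(C2*airyai(2^(1/3)*3^(2/3)*z/3) + C3*airybi(2^(1/3)*3^(2/3)*z/3), z)


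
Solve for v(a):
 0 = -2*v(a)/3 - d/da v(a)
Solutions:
 v(a) = C1*exp(-2*a/3)


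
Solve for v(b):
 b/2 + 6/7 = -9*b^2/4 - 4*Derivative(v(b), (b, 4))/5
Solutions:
 v(b) = C1 + C2*b + C3*b^2 + C4*b^3 - b^6/128 - b^5/192 - 5*b^4/112


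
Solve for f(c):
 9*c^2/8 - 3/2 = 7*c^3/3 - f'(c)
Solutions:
 f(c) = C1 + 7*c^4/12 - 3*c^3/8 + 3*c/2


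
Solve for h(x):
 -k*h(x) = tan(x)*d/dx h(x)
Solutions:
 h(x) = C1*exp(-k*log(sin(x)))


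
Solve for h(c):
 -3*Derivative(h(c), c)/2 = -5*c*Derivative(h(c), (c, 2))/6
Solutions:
 h(c) = C1 + C2*c^(14/5)


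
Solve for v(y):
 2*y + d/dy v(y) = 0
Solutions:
 v(y) = C1 - y^2


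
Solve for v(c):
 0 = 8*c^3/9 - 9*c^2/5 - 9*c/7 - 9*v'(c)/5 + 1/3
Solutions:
 v(c) = C1 + 10*c^4/81 - c^3/3 - 5*c^2/14 + 5*c/27


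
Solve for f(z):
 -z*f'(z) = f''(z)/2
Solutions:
 f(z) = C1 + C2*erf(z)


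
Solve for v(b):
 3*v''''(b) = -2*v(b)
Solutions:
 v(b) = (C1*sin(6^(3/4)*b/6) + C2*cos(6^(3/4)*b/6))*exp(-6^(3/4)*b/6) + (C3*sin(6^(3/4)*b/6) + C4*cos(6^(3/4)*b/6))*exp(6^(3/4)*b/6)


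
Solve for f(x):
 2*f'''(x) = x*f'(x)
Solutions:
 f(x) = C1 + Integral(C2*airyai(2^(2/3)*x/2) + C3*airybi(2^(2/3)*x/2), x)


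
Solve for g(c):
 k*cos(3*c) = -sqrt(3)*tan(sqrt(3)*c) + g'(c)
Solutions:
 g(c) = C1 + k*sin(3*c)/3 - log(cos(sqrt(3)*c))


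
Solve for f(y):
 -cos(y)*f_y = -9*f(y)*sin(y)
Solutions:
 f(y) = C1/cos(y)^9


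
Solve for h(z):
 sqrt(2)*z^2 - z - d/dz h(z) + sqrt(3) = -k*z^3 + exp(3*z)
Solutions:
 h(z) = C1 + k*z^4/4 + sqrt(2)*z^3/3 - z^2/2 + sqrt(3)*z - exp(3*z)/3


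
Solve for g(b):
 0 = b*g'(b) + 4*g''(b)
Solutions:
 g(b) = C1 + C2*erf(sqrt(2)*b/4)


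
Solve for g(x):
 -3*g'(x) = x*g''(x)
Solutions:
 g(x) = C1 + C2/x^2


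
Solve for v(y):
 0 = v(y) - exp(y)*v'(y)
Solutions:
 v(y) = C1*exp(-exp(-y))


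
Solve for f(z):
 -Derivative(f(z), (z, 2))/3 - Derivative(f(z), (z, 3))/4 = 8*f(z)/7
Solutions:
 f(z) = C1*exp(z*(-28 + 14*2^(2/3)*7^(1/3)/(27*sqrt(785) + 757)^(1/3) + 2^(1/3)*7^(2/3)*(27*sqrt(785) + 757)^(1/3))/63)*sin(14^(1/3)*sqrt(3)*z*(-7^(1/3)*(27*sqrt(785) + 757)^(1/3) + 14*2^(1/3)/(27*sqrt(785) + 757)^(1/3))/63) + C2*exp(z*(-28 + 14*2^(2/3)*7^(1/3)/(27*sqrt(785) + 757)^(1/3) + 2^(1/3)*7^(2/3)*(27*sqrt(785) + 757)^(1/3))/63)*cos(14^(1/3)*sqrt(3)*z*(-7^(1/3)*(27*sqrt(785) + 757)^(1/3) + 14*2^(1/3)/(27*sqrt(785) + 757)^(1/3))/63) + C3*exp(-2*z*(14*2^(2/3)*7^(1/3)/(27*sqrt(785) + 757)^(1/3) + 14 + 2^(1/3)*7^(2/3)*(27*sqrt(785) + 757)^(1/3))/63)


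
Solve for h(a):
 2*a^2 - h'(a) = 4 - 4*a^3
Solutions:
 h(a) = C1 + a^4 + 2*a^3/3 - 4*a


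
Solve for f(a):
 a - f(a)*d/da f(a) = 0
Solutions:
 f(a) = -sqrt(C1 + a^2)
 f(a) = sqrt(C1 + a^2)


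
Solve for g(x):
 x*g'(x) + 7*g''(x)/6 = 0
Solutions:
 g(x) = C1 + C2*erf(sqrt(21)*x/7)


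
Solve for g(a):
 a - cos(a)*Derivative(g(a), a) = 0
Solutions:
 g(a) = C1 + Integral(a/cos(a), a)


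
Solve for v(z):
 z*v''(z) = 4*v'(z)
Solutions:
 v(z) = C1 + C2*z^5


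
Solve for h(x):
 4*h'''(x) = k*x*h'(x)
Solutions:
 h(x) = C1 + Integral(C2*airyai(2^(1/3)*k^(1/3)*x/2) + C3*airybi(2^(1/3)*k^(1/3)*x/2), x)


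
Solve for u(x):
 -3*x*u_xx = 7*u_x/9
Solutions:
 u(x) = C1 + C2*x^(20/27)


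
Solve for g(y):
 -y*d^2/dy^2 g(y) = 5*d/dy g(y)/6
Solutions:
 g(y) = C1 + C2*y^(1/6)


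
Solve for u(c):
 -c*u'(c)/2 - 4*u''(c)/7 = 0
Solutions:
 u(c) = C1 + C2*erf(sqrt(7)*c/4)


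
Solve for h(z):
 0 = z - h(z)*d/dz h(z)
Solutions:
 h(z) = -sqrt(C1 + z^2)
 h(z) = sqrt(C1 + z^2)


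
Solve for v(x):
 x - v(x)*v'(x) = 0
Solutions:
 v(x) = -sqrt(C1 + x^2)
 v(x) = sqrt(C1 + x^2)


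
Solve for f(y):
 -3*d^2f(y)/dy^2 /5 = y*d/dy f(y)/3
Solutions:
 f(y) = C1 + C2*erf(sqrt(10)*y/6)


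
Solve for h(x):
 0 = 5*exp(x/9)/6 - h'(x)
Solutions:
 h(x) = C1 + 15*exp(x/9)/2


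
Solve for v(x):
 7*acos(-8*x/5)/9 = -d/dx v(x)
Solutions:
 v(x) = C1 - 7*x*acos(-8*x/5)/9 - 7*sqrt(25 - 64*x^2)/72


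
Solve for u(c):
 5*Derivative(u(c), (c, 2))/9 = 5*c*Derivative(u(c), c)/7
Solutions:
 u(c) = C1 + C2*erfi(3*sqrt(14)*c/14)


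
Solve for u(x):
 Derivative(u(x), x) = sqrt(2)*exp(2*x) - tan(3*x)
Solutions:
 u(x) = C1 + sqrt(2)*exp(2*x)/2 + log(cos(3*x))/3


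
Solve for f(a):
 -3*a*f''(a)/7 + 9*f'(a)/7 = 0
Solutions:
 f(a) = C1 + C2*a^4


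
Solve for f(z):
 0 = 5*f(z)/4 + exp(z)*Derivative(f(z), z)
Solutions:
 f(z) = C1*exp(5*exp(-z)/4)


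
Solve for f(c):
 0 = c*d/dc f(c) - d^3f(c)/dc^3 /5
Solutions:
 f(c) = C1 + Integral(C2*airyai(5^(1/3)*c) + C3*airybi(5^(1/3)*c), c)


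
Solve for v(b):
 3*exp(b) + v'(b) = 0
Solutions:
 v(b) = C1 - 3*exp(b)


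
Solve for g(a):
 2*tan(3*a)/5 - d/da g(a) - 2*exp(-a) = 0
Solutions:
 g(a) = C1 + log(tan(3*a)^2 + 1)/15 + 2*exp(-a)


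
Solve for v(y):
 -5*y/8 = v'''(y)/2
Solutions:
 v(y) = C1 + C2*y + C3*y^2 - 5*y^4/96


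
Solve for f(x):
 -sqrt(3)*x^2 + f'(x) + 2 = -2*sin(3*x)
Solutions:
 f(x) = C1 + sqrt(3)*x^3/3 - 2*x + 2*cos(3*x)/3


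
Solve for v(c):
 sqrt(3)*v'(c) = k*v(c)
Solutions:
 v(c) = C1*exp(sqrt(3)*c*k/3)


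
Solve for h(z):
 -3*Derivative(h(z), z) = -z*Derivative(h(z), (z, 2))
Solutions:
 h(z) = C1 + C2*z^4


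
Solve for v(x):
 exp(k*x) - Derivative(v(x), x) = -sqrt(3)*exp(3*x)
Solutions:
 v(x) = C1 + sqrt(3)*exp(3*x)/3 + exp(k*x)/k


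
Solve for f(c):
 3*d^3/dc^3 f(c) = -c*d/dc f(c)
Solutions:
 f(c) = C1 + Integral(C2*airyai(-3^(2/3)*c/3) + C3*airybi(-3^(2/3)*c/3), c)


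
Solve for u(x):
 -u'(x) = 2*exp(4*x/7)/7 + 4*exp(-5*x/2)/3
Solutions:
 u(x) = C1 - exp(4*x/7)/2 + 8*exp(-5*x/2)/15


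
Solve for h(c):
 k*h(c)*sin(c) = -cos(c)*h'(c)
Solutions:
 h(c) = C1*exp(k*log(cos(c)))


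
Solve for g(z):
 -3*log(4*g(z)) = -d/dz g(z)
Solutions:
 -Integral(1/(log(_y) + 2*log(2)), (_y, g(z)))/3 = C1 - z


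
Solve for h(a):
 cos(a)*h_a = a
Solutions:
 h(a) = C1 + Integral(a/cos(a), a)


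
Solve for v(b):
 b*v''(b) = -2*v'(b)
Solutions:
 v(b) = C1 + C2/b


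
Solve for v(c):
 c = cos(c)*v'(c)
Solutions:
 v(c) = C1 + Integral(c/cos(c), c)


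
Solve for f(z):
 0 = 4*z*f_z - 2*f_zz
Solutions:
 f(z) = C1 + C2*erfi(z)


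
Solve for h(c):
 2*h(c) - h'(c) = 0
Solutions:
 h(c) = C1*exp(2*c)


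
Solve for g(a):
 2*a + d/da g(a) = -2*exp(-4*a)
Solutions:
 g(a) = C1 - a^2 + exp(-4*a)/2


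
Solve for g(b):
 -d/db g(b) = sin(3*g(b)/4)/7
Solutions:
 b/7 + 2*log(cos(3*g(b)/4) - 1)/3 - 2*log(cos(3*g(b)/4) + 1)/3 = C1


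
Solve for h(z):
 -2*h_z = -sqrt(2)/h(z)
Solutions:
 h(z) = -sqrt(C1 + sqrt(2)*z)
 h(z) = sqrt(C1 + sqrt(2)*z)


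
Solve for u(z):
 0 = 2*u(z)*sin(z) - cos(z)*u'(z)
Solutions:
 u(z) = C1/cos(z)^2


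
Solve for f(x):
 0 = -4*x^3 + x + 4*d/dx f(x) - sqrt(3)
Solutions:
 f(x) = C1 + x^4/4 - x^2/8 + sqrt(3)*x/4


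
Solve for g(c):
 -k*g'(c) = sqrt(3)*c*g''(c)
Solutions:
 g(c) = C1 + c^(-sqrt(3)*re(k)/3 + 1)*(C2*sin(sqrt(3)*log(c)*Abs(im(k))/3) + C3*cos(sqrt(3)*log(c)*im(k)/3))


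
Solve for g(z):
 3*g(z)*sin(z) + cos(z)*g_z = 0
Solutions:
 g(z) = C1*cos(z)^3


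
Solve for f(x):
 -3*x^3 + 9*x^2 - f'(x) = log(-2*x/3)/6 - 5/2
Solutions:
 f(x) = C1 - 3*x^4/4 + 3*x^3 - x*log(-x)/6 + x*(-log(2) + log(3) + 16)/6


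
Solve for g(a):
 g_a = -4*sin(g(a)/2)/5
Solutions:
 4*a/5 + log(cos(g(a)/2) - 1) - log(cos(g(a)/2) + 1) = C1


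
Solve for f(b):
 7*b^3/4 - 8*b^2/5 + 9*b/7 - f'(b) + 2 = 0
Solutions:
 f(b) = C1 + 7*b^4/16 - 8*b^3/15 + 9*b^2/14 + 2*b


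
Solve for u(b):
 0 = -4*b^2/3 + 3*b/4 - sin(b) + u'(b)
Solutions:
 u(b) = C1 + 4*b^3/9 - 3*b^2/8 - cos(b)


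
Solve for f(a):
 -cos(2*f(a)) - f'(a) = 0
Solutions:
 f(a) = -asin((C1 + exp(4*a))/(C1 - exp(4*a)))/2 + pi/2
 f(a) = asin((C1 + exp(4*a))/(C1 - exp(4*a)))/2


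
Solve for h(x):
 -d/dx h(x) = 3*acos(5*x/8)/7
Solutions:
 h(x) = C1 - 3*x*acos(5*x/8)/7 + 3*sqrt(64 - 25*x^2)/35


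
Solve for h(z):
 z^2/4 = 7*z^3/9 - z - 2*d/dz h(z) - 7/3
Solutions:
 h(z) = C1 + 7*z^4/72 - z^3/24 - z^2/4 - 7*z/6


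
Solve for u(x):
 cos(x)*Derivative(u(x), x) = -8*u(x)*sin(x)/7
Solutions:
 u(x) = C1*cos(x)^(8/7)


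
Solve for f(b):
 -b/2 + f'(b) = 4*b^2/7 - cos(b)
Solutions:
 f(b) = C1 + 4*b^3/21 + b^2/4 - sin(b)


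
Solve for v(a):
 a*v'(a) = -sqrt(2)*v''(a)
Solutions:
 v(a) = C1 + C2*erf(2^(1/4)*a/2)


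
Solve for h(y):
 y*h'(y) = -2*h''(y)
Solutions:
 h(y) = C1 + C2*erf(y/2)


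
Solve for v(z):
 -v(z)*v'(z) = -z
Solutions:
 v(z) = -sqrt(C1 + z^2)
 v(z) = sqrt(C1 + z^2)


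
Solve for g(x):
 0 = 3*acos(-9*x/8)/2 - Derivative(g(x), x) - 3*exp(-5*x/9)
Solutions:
 g(x) = C1 + 3*x*acos(-9*x/8)/2 + sqrt(64 - 81*x^2)/6 + 27*exp(-5*x/9)/5


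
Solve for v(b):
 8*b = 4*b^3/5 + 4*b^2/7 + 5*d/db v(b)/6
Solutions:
 v(b) = C1 - 6*b^4/25 - 8*b^3/35 + 24*b^2/5


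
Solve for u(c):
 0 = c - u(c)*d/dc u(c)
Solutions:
 u(c) = -sqrt(C1 + c^2)
 u(c) = sqrt(C1 + c^2)


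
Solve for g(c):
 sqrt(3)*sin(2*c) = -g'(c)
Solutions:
 g(c) = C1 + sqrt(3)*cos(2*c)/2


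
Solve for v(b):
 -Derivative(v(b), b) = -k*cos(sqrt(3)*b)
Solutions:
 v(b) = C1 + sqrt(3)*k*sin(sqrt(3)*b)/3


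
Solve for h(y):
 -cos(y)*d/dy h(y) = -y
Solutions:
 h(y) = C1 + Integral(y/cos(y), y)


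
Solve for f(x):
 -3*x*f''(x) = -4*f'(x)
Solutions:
 f(x) = C1 + C2*x^(7/3)


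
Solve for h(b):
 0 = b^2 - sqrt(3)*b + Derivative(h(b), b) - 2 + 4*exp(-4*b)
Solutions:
 h(b) = C1 - b^3/3 + sqrt(3)*b^2/2 + 2*b + exp(-4*b)


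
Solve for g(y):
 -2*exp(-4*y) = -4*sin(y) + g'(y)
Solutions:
 g(y) = C1 - 4*cos(y) + exp(-4*y)/2


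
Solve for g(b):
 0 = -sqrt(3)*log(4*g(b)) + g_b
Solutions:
 -sqrt(3)*Integral(1/(log(_y) + 2*log(2)), (_y, g(b)))/3 = C1 - b


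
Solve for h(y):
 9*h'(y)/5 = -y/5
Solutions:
 h(y) = C1 - y^2/18


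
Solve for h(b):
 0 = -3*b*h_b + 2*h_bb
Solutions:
 h(b) = C1 + C2*erfi(sqrt(3)*b/2)


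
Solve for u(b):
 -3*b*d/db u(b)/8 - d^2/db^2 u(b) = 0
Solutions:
 u(b) = C1 + C2*erf(sqrt(3)*b/4)


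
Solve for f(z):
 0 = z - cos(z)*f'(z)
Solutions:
 f(z) = C1 + Integral(z/cos(z), z)


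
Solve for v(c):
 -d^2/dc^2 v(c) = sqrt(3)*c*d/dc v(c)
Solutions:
 v(c) = C1 + C2*erf(sqrt(2)*3^(1/4)*c/2)


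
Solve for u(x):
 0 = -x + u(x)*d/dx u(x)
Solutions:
 u(x) = -sqrt(C1 + x^2)
 u(x) = sqrt(C1 + x^2)


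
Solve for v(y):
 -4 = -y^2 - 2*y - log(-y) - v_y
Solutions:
 v(y) = C1 - y^3/3 - y^2 - y*log(-y) + 5*y


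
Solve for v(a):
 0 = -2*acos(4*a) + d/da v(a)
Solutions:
 v(a) = C1 + 2*a*acos(4*a) - sqrt(1 - 16*a^2)/2


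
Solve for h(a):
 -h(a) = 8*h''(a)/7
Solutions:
 h(a) = C1*sin(sqrt(14)*a/4) + C2*cos(sqrt(14)*a/4)


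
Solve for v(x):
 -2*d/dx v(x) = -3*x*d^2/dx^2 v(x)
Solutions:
 v(x) = C1 + C2*x^(5/3)


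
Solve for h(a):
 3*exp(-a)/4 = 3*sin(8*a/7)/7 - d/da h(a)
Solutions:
 h(a) = C1 - 3*cos(8*a/7)/8 + 3*exp(-a)/4


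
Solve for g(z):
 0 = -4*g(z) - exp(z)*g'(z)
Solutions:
 g(z) = C1*exp(4*exp(-z))


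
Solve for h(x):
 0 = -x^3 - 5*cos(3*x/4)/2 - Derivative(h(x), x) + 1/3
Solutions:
 h(x) = C1 - x^4/4 + x/3 - 10*sin(3*x/4)/3


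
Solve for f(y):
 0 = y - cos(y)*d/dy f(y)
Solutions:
 f(y) = C1 + Integral(y/cos(y), y)


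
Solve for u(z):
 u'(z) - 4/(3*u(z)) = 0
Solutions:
 u(z) = -sqrt(C1 + 24*z)/3
 u(z) = sqrt(C1 + 24*z)/3


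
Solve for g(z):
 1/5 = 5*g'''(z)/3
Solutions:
 g(z) = C1 + C2*z + C3*z^2 + z^3/50


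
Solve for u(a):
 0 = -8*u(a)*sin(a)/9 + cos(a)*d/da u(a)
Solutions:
 u(a) = C1/cos(a)^(8/9)


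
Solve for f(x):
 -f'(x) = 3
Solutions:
 f(x) = C1 - 3*x


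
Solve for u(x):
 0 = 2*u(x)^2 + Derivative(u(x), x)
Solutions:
 u(x) = 1/(C1 + 2*x)


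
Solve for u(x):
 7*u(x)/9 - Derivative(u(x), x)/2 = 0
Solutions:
 u(x) = C1*exp(14*x/9)


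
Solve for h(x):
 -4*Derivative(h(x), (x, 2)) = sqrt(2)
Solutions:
 h(x) = C1 + C2*x - sqrt(2)*x^2/8


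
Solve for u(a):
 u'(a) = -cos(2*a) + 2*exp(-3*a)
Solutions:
 u(a) = C1 - sin(2*a)/2 - 2*exp(-3*a)/3


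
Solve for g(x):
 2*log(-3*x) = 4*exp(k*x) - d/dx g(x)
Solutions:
 g(x) = C1 - 2*x*log(-x) + 2*x*(1 - log(3)) + Piecewise((4*exp(k*x)/k, Ne(k, 0)), (4*x, True))


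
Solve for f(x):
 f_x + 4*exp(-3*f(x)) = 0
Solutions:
 f(x) = log(C1 - 12*x)/3
 f(x) = log((-3^(1/3) - 3^(5/6)*I)*(C1 - 4*x)^(1/3)/2)
 f(x) = log((-3^(1/3) + 3^(5/6)*I)*(C1 - 4*x)^(1/3)/2)


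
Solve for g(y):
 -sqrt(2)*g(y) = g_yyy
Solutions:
 g(y) = C3*exp(-2^(1/6)*y) + (C1*sin(2^(1/6)*sqrt(3)*y/2) + C2*cos(2^(1/6)*sqrt(3)*y/2))*exp(2^(1/6)*y/2)


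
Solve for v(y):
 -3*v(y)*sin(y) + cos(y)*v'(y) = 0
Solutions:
 v(y) = C1/cos(y)^3


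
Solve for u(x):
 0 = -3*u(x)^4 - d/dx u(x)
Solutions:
 u(x) = (-3^(2/3) - 3*3^(1/6)*I)*(1/(C1 + 3*x))^(1/3)/6
 u(x) = (-3^(2/3) + 3*3^(1/6)*I)*(1/(C1 + 3*x))^(1/3)/6
 u(x) = (1/(C1 + 9*x))^(1/3)


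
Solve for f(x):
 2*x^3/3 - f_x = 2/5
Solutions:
 f(x) = C1 + x^4/6 - 2*x/5


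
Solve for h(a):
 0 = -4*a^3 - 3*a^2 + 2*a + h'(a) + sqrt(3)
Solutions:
 h(a) = C1 + a^4 + a^3 - a^2 - sqrt(3)*a


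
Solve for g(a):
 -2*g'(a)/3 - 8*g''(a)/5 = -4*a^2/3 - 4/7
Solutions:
 g(a) = C1 + C2*exp(-5*a/12) + 2*a^3/3 - 24*a^2/5 + 4182*a/175


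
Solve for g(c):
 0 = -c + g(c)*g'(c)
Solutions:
 g(c) = -sqrt(C1 + c^2)
 g(c) = sqrt(C1 + c^2)


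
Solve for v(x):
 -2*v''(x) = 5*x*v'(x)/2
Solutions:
 v(x) = C1 + C2*erf(sqrt(10)*x/4)


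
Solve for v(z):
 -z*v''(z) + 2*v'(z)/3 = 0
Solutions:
 v(z) = C1 + C2*z^(5/3)


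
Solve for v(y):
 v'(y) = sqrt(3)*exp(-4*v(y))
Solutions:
 v(y) = log(-I*(C1 + 4*sqrt(3)*y)^(1/4))
 v(y) = log(I*(C1 + 4*sqrt(3)*y)^(1/4))
 v(y) = log(-(C1 + 4*sqrt(3)*y)^(1/4))
 v(y) = log(C1 + 4*sqrt(3)*y)/4


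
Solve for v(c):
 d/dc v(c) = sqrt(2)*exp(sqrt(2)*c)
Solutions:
 v(c) = C1 + exp(sqrt(2)*c)


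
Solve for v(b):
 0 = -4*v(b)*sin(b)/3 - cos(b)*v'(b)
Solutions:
 v(b) = C1*cos(b)^(4/3)


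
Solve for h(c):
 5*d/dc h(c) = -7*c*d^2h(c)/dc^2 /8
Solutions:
 h(c) = C1 + C2/c^(33/7)


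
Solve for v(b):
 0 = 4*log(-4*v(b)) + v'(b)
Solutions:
 Integral(1/(log(-_y) + 2*log(2)), (_y, v(b)))/4 = C1 - b


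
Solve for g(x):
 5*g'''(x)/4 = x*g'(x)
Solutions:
 g(x) = C1 + Integral(C2*airyai(10^(2/3)*x/5) + C3*airybi(10^(2/3)*x/5), x)


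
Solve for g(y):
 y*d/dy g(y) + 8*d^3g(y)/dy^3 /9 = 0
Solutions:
 g(y) = C1 + Integral(C2*airyai(-3^(2/3)*y/2) + C3*airybi(-3^(2/3)*y/2), y)


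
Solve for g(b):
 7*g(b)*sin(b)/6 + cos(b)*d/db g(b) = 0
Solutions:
 g(b) = C1*cos(b)^(7/6)


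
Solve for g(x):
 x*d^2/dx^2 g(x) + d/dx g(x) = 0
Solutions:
 g(x) = C1 + C2*log(x)


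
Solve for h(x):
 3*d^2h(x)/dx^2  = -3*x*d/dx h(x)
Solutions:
 h(x) = C1 + C2*erf(sqrt(2)*x/2)


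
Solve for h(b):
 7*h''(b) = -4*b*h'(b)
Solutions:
 h(b) = C1 + C2*erf(sqrt(14)*b/7)


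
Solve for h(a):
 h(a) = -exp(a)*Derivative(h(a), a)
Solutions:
 h(a) = C1*exp(exp(-a))


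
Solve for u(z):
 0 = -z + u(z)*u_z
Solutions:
 u(z) = -sqrt(C1 + z^2)
 u(z) = sqrt(C1 + z^2)


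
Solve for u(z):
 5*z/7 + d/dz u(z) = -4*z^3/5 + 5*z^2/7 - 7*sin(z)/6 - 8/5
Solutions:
 u(z) = C1 - z^4/5 + 5*z^3/21 - 5*z^2/14 - 8*z/5 + 7*cos(z)/6


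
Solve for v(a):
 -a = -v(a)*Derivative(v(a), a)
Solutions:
 v(a) = -sqrt(C1 + a^2)
 v(a) = sqrt(C1 + a^2)


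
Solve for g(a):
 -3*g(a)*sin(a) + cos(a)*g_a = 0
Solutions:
 g(a) = C1/cos(a)^3


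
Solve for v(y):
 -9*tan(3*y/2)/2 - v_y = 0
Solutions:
 v(y) = C1 + 3*log(cos(3*y/2))


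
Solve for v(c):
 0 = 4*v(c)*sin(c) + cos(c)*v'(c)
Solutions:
 v(c) = C1*cos(c)^4


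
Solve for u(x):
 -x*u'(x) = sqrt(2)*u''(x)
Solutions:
 u(x) = C1 + C2*erf(2^(1/4)*x/2)


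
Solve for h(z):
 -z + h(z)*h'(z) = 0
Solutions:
 h(z) = -sqrt(C1 + z^2)
 h(z) = sqrt(C1 + z^2)


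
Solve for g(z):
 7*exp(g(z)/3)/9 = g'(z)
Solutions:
 g(z) = 3*log(-1/(C1 + 7*z)) + 9*log(3)


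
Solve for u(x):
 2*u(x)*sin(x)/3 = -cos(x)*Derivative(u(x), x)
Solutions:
 u(x) = C1*cos(x)^(2/3)


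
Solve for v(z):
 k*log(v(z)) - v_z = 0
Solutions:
 li(v(z)) = C1 + k*z


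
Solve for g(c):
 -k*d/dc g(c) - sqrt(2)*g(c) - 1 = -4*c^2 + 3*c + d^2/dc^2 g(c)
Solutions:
 g(c) = C1*exp(c*(-k + sqrt(k^2 - 4*sqrt(2)))/2) + C2*exp(-c*(k + sqrt(k^2 - 4*sqrt(2)))/2) + 2*sqrt(2)*c^2 - 4*c*k - 3*sqrt(2)*c/2 + 2*sqrt(2)*k^2 + 3*k/2 - 4 - sqrt(2)/2


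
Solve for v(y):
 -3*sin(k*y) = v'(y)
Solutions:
 v(y) = C1 + 3*cos(k*y)/k


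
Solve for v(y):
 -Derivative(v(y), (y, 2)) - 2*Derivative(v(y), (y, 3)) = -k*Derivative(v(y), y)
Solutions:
 v(y) = C1 + C2*exp(y*(sqrt(8*k + 1) - 1)/4) + C3*exp(-y*(sqrt(8*k + 1) + 1)/4)


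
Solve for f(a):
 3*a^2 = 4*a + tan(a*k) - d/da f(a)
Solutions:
 f(a) = C1 - a^3 + 2*a^2 + Piecewise((-log(cos(a*k))/k, Ne(k, 0)), (0, True))


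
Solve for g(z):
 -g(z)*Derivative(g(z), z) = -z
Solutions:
 g(z) = -sqrt(C1 + z^2)
 g(z) = sqrt(C1 + z^2)


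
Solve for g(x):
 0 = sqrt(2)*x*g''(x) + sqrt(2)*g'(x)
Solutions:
 g(x) = C1 + C2*log(x)


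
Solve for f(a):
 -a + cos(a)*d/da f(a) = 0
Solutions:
 f(a) = C1 + Integral(a/cos(a), a)


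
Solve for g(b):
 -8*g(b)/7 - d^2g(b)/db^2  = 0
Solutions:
 g(b) = C1*sin(2*sqrt(14)*b/7) + C2*cos(2*sqrt(14)*b/7)


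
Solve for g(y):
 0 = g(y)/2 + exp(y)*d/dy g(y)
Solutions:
 g(y) = C1*exp(exp(-y)/2)


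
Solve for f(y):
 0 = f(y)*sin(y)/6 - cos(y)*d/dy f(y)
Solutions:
 f(y) = C1/cos(y)^(1/6)


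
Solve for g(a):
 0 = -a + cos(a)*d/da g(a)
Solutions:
 g(a) = C1 + Integral(a/cos(a), a)


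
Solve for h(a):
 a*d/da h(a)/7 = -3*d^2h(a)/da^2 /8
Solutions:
 h(a) = C1 + C2*erf(2*sqrt(21)*a/21)


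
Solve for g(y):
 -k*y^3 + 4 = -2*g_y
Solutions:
 g(y) = C1 + k*y^4/8 - 2*y


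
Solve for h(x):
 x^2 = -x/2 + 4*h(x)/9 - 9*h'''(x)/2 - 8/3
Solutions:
 h(x) = C3*exp(2*3^(2/3)*x/9) + 9*x^2/4 + 9*x/8 + (C1*sin(3^(1/6)*x/3) + C2*cos(3^(1/6)*x/3))*exp(-3^(2/3)*x/9) + 6


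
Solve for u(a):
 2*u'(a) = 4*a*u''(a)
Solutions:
 u(a) = C1 + C2*a^(3/2)


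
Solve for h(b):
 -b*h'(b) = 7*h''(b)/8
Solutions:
 h(b) = C1 + C2*erf(2*sqrt(7)*b/7)


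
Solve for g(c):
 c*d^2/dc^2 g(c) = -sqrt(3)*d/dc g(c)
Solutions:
 g(c) = C1 + C2*c^(1 - sqrt(3))


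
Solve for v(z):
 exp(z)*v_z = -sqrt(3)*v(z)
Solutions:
 v(z) = C1*exp(sqrt(3)*exp(-z))


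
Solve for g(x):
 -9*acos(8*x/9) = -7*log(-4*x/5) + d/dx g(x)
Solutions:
 g(x) = C1 + 7*x*log(-x) - 9*x*acos(8*x/9) - 7*x*log(5) - 7*x + 14*x*log(2) + 9*sqrt(81 - 64*x^2)/8


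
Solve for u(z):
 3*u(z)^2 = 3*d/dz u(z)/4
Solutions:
 u(z) = -1/(C1 + 4*z)


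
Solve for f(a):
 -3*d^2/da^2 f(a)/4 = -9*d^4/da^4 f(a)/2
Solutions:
 f(a) = C1 + C2*a + C3*exp(-sqrt(6)*a/6) + C4*exp(sqrt(6)*a/6)


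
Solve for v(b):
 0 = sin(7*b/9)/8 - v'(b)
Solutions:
 v(b) = C1 - 9*cos(7*b/9)/56


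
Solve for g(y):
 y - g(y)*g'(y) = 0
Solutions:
 g(y) = -sqrt(C1 + y^2)
 g(y) = sqrt(C1 + y^2)


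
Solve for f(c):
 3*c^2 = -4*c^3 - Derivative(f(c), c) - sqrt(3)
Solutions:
 f(c) = C1 - c^4 - c^3 - sqrt(3)*c


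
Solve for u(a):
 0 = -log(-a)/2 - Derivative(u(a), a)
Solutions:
 u(a) = C1 - a*log(-a)/2 + a/2


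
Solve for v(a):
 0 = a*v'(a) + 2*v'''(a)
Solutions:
 v(a) = C1 + Integral(C2*airyai(-2^(2/3)*a/2) + C3*airybi(-2^(2/3)*a/2), a)


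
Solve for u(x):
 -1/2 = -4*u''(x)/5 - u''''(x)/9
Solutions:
 u(x) = C1 + C2*x + C3*sin(6*sqrt(5)*x/5) + C4*cos(6*sqrt(5)*x/5) + 5*x^2/16


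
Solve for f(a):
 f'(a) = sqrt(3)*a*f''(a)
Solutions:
 f(a) = C1 + C2*a^(sqrt(3)/3 + 1)


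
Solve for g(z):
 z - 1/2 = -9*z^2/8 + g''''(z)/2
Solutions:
 g(z) = C1 + C2*z + C3*z^2 + C4*z^3 + z^6/160 + z^5/60 - z^4/24


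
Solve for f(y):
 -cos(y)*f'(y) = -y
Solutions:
 f(y) = C1 + Integral(y/cos(y), y)


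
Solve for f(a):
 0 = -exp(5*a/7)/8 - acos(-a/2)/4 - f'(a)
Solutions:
 f(a) = C1 - a*acos(-a/2)/4 - sqrt(4 - a^2)/4 - 7*exp(5*a/7)/40


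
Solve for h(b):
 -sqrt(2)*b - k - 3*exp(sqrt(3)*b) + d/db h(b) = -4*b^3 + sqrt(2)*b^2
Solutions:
 h(b) = C1 - b^4 + sqrt(2)*b^3/3 + sqrt(2)*b^2/2 + b*k + sqrt(3)*exp(sqrt(3)*b)


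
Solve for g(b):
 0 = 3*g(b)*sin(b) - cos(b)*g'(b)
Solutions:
 g(b) = C1/cos(b)^3


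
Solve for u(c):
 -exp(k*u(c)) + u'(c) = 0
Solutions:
 u(c) = Piecewise((log(-1/(C1*k + c*k))/k, Ne(k, 0)), (nan, True))
 u(c) = Piecewise((C1 + c, Eq(k, 0)), (nan, True))


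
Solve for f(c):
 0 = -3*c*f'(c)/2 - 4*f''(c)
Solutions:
 f(c) = C1 + C2*erf(sqrt(3)*c/4)


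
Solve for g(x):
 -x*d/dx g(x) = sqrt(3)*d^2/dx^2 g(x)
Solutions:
 g(x) = C1 + C2*erf(sqrt(2)*3^(3/4)*x/6)


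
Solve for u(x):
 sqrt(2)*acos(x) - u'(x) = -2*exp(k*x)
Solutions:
 u(x) = C1 + sqrt(2)*(x*acos(x) - sqrt(1 - x^2)) + 2*Piecewise((exp(k*x)/k, Ne(k, 0)), (x, True))


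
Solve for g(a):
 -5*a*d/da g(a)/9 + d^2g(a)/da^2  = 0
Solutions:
 g(a) = C1 + C2*erfi(sqrt(10)*a/6)


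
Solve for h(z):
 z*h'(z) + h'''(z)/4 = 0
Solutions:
 h(z) = C1 + Integral(C2*airyai(-2^(2/3)*z) + C3*airybi(-2^(2/3)*z), z)


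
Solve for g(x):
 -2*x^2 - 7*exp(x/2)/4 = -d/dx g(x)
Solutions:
 g(x) = C1 + 2*x^3/3 + 7*exp(x/2)/2


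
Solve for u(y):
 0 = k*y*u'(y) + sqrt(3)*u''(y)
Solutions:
 u(y) = Piecewise((-sqrt(2)*3^(1/4)*sqrt(pi)*C1*erf(sqrt(2)*3^(3/4)*sqrt(k)*y/6)/(2*sqrt(k)) - C2, (k > 0) | (k < 0)), (-C1*y - C2, True))


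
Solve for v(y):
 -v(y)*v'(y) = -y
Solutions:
 v(y) = -sqrt(C1 + y^2)
 v(y) = sqrt(C1 + y^2)


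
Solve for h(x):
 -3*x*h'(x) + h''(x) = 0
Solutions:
 h(x) = C1 + C2*erfi(sqrt(6)*x/2)


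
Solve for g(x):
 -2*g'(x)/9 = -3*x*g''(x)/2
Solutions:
 g(x) = C1 + C2*x^(31/27)


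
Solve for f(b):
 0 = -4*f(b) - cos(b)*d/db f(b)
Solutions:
 f(b) = C1*(sin(b)^2 - 2*sin(b) + 1)/(sin(b)^2 + 2*sin(b) + 1)


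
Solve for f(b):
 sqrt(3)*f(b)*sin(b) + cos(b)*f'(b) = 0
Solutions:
 f(b) = C1*cos(b)^(sqrt(3))


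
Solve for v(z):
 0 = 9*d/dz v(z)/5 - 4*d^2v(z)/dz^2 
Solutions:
 v(z) = C1 + C2*exp(9*z/20)


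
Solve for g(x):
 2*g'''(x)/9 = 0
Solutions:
 g(x) = C1 + C2*x + C3*x^2


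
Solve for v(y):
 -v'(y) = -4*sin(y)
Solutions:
 v(y) = C1 - 4*cos(y)


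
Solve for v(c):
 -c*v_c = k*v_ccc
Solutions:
 v(c) = C1 + Integral(C2*airyai(c*(-1/k)^(1/3)) + C3*airybi(c*(-1/k)^(1/3)), c)


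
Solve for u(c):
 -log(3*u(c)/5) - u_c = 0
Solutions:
 Integral(1/(log(_y) - log(5) + log(3)), (_y, u(c))) = C1 - c


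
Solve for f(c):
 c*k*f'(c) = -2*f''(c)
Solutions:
 f(c) = Piecewise((-sqrt(pi)*C1*erf(c*sqrt(k)/2)/sqrt(k) - C2, (k > 0) | (k < 0)), (-C1*c - C2, True))


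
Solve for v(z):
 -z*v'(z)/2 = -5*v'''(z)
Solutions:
 v(z) = C1 + Integral(C2*airyai(10^(2/3)*z/10) + C3*airybi(10^(2/3)*z/10), z)


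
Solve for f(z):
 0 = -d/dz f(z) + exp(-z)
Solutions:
 f(z) = C1 - exp(-z)


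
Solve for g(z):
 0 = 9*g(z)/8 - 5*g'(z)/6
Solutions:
 g(z) = C1*exp(27*z/20)


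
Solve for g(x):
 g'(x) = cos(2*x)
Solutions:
 g(x) = C1 + sin(2*x)/2


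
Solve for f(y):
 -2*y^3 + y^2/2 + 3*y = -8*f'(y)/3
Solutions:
 f(y) = C1 + 3*y^4/16 - y^3/16 - 9*y^2/16


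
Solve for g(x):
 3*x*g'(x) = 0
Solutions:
 g(x) = C1


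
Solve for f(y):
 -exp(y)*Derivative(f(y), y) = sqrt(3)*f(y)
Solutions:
 f(y) = C1*exp(sqrt(3)*exp(-y))
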